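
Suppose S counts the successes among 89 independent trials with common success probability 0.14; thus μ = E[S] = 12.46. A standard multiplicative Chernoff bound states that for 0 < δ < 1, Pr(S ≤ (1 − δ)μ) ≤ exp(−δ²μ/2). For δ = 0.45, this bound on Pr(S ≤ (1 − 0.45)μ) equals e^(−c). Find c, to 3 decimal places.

1.262

c = δ²μ/2 = 0.45²·12.46/2 = 1.2616.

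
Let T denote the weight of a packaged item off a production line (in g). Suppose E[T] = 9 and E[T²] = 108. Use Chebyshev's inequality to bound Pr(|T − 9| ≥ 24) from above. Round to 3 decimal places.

Var(T) = E[T²] − (E[T])² = 108 − 81 = 27.
Chebyshev's inequality: Pr(|T − μ| ≥ t) ≤ Var(T)/t² = 27/576 = 0.0469.

0.047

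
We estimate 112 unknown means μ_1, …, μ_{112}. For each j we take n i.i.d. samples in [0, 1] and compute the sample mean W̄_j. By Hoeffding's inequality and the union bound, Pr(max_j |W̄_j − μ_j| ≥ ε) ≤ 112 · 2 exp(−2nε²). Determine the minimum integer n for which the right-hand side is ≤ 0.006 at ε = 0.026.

Need 2·112·exp(−2nε²) ≤ 0.006, i.e. exp(−2nε²) ≤ 0.006/224.
So 2nε² ≥ ln(224/0.006) = 10.527642.
Hence n ≥ 10.527642/(2·0.026²) = 7786.717.
The smallest integer n is 7787.

7787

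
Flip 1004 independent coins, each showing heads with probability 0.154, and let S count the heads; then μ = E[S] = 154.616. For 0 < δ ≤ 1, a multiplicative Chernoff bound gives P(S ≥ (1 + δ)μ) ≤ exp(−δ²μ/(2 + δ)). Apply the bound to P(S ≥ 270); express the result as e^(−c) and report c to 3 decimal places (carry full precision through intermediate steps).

Write 270 = (1 + δ)μ, so δ = 270/154.616 − 1 = 0.7462617…
Then the exponent is δ²μ/(2 + δ) = (270 − μ)² / (μ·(2 + δ)) = 31.354135.

31.354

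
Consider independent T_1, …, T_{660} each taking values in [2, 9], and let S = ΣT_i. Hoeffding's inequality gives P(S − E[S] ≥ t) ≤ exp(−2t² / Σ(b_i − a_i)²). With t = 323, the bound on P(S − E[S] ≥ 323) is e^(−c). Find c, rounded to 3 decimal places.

Σ(b_i − a_i)² = 660·(7)² = 32340.
c = 2t²/32340 = 2·323²/32340 = 6.4520.

6.452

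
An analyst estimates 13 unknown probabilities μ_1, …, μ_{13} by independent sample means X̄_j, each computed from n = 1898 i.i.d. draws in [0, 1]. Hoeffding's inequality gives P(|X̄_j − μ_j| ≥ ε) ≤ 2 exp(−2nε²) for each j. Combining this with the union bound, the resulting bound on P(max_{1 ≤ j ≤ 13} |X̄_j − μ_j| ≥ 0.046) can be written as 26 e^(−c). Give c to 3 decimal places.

8.032

Union bound over the 13 events: P(max_{1 ≤ j ≤ 13} |X̄_j − μ_j| ≥ 0.046) ≤ 13·2·exp(−2nε²) = 26 exp(−2·1898·0.046²).
So c = 2·1898·0.046² = 8.0323.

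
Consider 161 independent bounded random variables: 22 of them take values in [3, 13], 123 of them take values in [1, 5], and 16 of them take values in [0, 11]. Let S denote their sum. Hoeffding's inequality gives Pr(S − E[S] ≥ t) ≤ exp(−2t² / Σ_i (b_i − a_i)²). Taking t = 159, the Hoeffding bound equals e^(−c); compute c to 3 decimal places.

Σ(b_i − a_i)² = 22·10² + 123·4² + 16·11² = 6104.
c = 2t² / 6104 = 2·159² / 6104 = 8.2834.

8.283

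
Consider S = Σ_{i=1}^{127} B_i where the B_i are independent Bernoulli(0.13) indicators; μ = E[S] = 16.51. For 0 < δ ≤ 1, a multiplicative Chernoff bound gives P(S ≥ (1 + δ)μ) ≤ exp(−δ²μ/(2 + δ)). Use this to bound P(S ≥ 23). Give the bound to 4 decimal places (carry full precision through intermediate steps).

0.3444

Write 23 = (1 + δ)μ, so δ = 23/16.51 − 1 = 0.3930951…
Then the exponent is δ²μ/(2 + δ) = (23 − μ)² / (μ·(2 + δ)) = 1.066062.
Bound = exp(−1.066062) = 0.34436.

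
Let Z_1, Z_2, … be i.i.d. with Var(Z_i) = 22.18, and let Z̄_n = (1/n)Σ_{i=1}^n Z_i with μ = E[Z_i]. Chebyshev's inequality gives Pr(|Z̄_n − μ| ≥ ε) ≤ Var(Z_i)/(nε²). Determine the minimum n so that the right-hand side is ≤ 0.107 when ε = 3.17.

Require 22.18/(n·3.17²) ≤ 0.107, i.e. n ≥ 22.18/(0.107·3.17²) = 20.628.
The smallest integer n is 21.

21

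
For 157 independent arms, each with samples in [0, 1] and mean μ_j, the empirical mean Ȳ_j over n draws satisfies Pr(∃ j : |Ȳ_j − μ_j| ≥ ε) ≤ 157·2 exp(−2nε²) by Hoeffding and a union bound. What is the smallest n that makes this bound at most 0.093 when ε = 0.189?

114

Need 2·157·exp(−2nε²) ≤ 0.093, i.e. exp(−2nε²) ≤ 0.093/314.
So 2nε² ≥ ln(314/0.093) = 8.124549.
Hence n ≥ 8.124549/(2·0.189²) = 113.722.
The smallest integer n is 114.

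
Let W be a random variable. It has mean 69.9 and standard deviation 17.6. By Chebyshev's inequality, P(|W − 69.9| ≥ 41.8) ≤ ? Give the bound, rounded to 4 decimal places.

Chebyshev: P(|W − μ| ≥ t) ≤ Var(W)/t².
Var(W) = σ² = 17.6² = 309.76.
Bound = 309.76 / 1747.24 = 0.1773.

0.1773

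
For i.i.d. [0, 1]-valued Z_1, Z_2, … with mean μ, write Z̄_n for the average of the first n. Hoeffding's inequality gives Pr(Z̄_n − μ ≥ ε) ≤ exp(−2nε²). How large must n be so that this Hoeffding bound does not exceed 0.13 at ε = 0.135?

Require exp(−2nε²) ≤ 0.13, i.e. 2nε² ≥ ln(1/0.13) = 2.040221.
So n ≥ 2.040221 / (2·0.135²) = 55.973.
The smallest integer n is 56.

56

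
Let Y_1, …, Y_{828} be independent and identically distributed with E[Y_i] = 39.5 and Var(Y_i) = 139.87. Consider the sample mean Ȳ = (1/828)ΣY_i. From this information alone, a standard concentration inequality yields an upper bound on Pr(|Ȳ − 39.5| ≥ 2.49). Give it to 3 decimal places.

With mean and variance of each term known, Chebyshev's inequality bounds the deviation of the sum (or sample mean).
Var(Ȳ) = Var(Y_i)/n = 139.87/828 = 0.16893.
Chebyshev: Pr(|Ȳ − 39.5| ≥ 2.49) ≤ Var(Ȳ)/(2.49)² = 139.87/(828·2.49²) = 0.0272.

0.027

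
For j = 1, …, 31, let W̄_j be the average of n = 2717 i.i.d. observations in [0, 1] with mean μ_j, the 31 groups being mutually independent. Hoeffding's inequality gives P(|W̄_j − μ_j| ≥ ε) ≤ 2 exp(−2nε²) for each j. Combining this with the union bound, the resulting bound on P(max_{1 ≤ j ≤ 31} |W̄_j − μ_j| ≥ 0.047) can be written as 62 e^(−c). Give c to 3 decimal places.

12.004

Union bound over the 31 events: P(max_{1 ≤ j ≤ 31} |W̄_j − μ_j| ≥ 0.047) ≤ 31·2·exp(−2nε²) = 62 exp(−2·2717·0.047²).
So c = 2·2717·0.047² = 12.0037.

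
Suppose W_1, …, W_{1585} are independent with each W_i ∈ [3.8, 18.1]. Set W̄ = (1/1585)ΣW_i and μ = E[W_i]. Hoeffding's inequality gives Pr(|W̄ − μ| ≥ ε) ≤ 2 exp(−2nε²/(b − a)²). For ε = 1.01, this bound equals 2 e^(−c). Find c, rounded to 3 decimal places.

c = 2nε²/(b − a)² = 2·1585·1.01² / 14.3² = 15.8136.

15.814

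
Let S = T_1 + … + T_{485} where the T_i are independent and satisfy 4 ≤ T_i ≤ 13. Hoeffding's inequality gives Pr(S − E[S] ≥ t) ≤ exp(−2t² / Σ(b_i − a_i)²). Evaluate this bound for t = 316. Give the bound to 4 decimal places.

0.0062

Σ(b_i − a_i)² = 485·(9)² = 39285.
Exponent = 2·316²/39285 = 5.0837.
Bound = exp(−5.0837) = 0.00620.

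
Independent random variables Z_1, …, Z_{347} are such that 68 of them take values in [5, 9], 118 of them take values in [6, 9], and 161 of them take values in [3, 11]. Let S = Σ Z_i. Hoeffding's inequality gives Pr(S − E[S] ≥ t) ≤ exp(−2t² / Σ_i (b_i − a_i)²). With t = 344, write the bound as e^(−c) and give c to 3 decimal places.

Σ(b_i − a_i)² = 68·4² + 118·3² + 161·8² = 12454.
c = 2t² / 12454 = 2·344² / 12454 = 19.0037.

19.004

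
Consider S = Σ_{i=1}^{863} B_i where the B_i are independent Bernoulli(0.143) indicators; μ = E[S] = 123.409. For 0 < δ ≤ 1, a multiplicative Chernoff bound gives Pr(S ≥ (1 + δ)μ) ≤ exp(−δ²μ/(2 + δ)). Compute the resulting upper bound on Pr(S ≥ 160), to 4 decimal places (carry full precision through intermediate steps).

Write 160 = (1 + δ)μ, so δ = 160/123.409 − 1 = 0.2965019…
Then the exponent is δ²μ/(2 + δ) = (160 − μ)² / (μ·(2 + δ)) = 4.724272.
Bound = exp(−4.724272) = 0.00888.

0.0089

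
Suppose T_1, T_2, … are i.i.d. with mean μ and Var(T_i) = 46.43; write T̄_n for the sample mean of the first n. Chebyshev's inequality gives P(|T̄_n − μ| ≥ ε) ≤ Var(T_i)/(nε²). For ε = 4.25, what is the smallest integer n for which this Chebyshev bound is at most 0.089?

Require 46.43/(n·4.25²) ≤ 0.089, i.e. n ≥ 46.43/(0.089·4.25²) = 28.882.
The smallest integer n is 29.

29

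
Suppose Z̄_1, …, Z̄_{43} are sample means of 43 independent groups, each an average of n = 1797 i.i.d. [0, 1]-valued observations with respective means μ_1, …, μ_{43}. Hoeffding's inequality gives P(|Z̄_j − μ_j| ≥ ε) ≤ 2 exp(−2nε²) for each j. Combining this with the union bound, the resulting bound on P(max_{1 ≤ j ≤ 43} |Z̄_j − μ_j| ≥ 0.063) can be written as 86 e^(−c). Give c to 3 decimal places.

Union bound over the 43 events: P(max_{1 ≤ j ≤ 43} |Z̄_j − μ_j| ≥ 0.063) ≤ 43·2·exp(−2nε²) = 86 exp(−2·1797·0.063²).
So c = 2·1797·0.063² = 14.2646.

14.265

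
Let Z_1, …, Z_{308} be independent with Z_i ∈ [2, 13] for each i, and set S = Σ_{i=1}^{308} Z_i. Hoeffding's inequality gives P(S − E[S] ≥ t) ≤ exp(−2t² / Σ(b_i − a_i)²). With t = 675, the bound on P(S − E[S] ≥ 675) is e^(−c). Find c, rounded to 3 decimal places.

Σ(b_i − a_i)² = 308·(11)² = 37268.
c = 2t²/37268 = 2·675²/37268 = 24.4513.

24.451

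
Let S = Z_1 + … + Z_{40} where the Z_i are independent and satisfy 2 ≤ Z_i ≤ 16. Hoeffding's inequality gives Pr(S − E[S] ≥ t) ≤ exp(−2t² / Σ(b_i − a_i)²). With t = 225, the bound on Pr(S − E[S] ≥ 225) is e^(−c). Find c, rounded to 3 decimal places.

12.915

Σ(b_i − a_i)² = 40·(14)² = 7840.
c = 2t²/7840 = 2·225²/7840 = 12.9145.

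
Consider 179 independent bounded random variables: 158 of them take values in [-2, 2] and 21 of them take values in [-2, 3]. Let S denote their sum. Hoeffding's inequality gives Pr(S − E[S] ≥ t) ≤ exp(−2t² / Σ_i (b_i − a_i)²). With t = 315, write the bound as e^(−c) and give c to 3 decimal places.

65.002

Σ(b_i − a_i)² = 158·4² + 21·5² = 3053.
c = 2t² / 3053 = 2·315² / 3053 = 65.0016.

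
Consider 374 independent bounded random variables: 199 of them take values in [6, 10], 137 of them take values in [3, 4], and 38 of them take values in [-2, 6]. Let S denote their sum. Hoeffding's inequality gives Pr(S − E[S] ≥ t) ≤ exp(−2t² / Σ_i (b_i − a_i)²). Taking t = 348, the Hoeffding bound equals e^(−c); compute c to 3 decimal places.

Σ(b_i − a_i)² = 199·4² + 137·1² + 38·8² = 5753.
c = 2t² / 5753 = 2·348² / 5753 = 42.1012.

42.101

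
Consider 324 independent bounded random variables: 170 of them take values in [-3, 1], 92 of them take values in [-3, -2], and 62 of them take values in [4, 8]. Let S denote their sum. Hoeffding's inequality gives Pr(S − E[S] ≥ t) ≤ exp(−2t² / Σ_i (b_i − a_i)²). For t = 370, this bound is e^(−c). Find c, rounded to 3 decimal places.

71.977

Σ(b_i − a_i)² = 170·4² + 92·1² + 62·4² = 3804.
c = 2t² / 3804 = 2·370² / 3804 = 71.9769.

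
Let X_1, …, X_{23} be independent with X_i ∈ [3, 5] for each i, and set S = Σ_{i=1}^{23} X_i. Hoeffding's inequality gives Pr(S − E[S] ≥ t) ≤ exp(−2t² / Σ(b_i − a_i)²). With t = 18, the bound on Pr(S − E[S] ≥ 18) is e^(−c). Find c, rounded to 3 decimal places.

Σ(b_i − a_i)² = 23·(2)² = 92.
c = 2t²/92 = 2·18²/92 = 7.0435.

7.043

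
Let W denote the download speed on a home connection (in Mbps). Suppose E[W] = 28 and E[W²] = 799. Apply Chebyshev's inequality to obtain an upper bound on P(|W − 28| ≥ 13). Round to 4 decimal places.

Var(W) = E[W²] − (E[W])² = 799 − 784 = 15.
Chebyshev's inequality: P(|W − μ| ≥ t) ≤ Var(W)/t² = 15/169 = 0.0888.

0.0888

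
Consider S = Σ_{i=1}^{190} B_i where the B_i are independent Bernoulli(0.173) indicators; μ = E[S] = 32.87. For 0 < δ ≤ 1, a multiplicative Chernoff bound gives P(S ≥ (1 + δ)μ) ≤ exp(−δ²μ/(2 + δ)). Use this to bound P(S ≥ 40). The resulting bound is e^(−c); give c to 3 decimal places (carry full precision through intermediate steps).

Write 40 = (1 + δ)μ, so δ = 40/32.87 − 1 = 0.2169151…
Then the exponent is δ²μ/(2 + δ) = (40 − μ)² / (μ·(2 + δ)) = 0.697638.

0.698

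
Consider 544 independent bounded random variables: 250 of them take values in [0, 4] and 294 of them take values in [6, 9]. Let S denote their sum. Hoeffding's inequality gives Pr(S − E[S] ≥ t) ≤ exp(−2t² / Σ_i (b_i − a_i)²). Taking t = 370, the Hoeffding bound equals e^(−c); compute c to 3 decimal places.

Σ(b_i − a_i)² = 250·4² + 294·3² = 6646.
c = 2t² / 6646 = 2·370² / 6646 = 41.1977.

41.198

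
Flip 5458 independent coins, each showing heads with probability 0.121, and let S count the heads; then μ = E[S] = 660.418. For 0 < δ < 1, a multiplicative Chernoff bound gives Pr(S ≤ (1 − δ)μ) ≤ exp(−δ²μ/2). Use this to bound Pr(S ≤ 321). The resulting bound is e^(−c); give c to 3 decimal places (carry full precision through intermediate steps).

Write 321 = (1 − δ)μ, so δ = 1 − 321/660.418 = 0.5139442…
Then the exponent is δ²μ/2 = (μ − 321)²/(2μ) = 87.220956.

87.221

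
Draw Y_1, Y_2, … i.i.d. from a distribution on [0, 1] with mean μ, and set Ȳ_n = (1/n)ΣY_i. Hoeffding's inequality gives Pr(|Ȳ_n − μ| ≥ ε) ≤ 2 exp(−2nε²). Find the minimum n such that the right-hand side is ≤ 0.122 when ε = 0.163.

53

Require 2·exp(−2nε²) ≤ 0.122, i.e. 2nε² ≥ ln(2/0.122) = 2.796881.
So n ≥ 2.796881 / (2·0.163²) = 52.634.
The smallest integer n is 53.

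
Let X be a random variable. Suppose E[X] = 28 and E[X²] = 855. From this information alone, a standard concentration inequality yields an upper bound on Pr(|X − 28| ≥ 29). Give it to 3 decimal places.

The first two moments determine the variance, so Chebyshev's inequality is the sharpest standard bound available.
Var(X) = E[X²] − (E[X])² = 855 − 784 = 71.
Chebyshev's inequality: Pr(|X − μ| ≥ t) ≤ Var(X)/t² = 71/841 = 0.0844.

0.084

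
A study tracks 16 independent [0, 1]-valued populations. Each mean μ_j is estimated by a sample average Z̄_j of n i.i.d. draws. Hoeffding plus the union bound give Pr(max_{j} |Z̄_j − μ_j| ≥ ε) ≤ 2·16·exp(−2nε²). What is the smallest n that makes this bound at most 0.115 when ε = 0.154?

119

Need 2·16·exp(−2nε²) ≤ 0.115, i.e. exp(−2nε²) ≤ 0.115/32.
So 2nε² ≥ ln(32/0.115) = 5.628559.
Hence n ≥ 5.628559/(2·0.154²) = 118.666.
The smallest integer n is 119.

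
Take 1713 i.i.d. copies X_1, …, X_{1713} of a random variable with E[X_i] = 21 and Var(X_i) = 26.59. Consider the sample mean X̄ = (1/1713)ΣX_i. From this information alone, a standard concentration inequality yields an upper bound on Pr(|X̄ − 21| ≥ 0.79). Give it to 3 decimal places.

0.025

With mean and variance of each term known, Chebyshev's inequality bounds the deviation of the sum (or sample mean).
Var(X̄) = Var(X_i)/n = 26.59/1713 = 0.015522.
Chebyshev: Pr(|X̄ − 21| ≥ 0.79) ≤ Var(X̄)/(0.79)² = 26.59/(1713·0.79²) = 0.0249.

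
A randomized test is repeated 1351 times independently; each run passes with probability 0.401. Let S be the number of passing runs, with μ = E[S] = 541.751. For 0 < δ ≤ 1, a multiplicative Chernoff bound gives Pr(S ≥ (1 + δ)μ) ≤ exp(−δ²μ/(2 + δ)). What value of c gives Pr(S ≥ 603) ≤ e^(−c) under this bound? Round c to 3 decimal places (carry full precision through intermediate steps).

3.277

Write 603 = (1 + δ)μ, so δ = 603/541.751 − 1 = 0.1130575…
Then the exponent is δ²μ/(2 + δ) = (603 − μ)² / (μ·(2 + δ)) = 3.277079.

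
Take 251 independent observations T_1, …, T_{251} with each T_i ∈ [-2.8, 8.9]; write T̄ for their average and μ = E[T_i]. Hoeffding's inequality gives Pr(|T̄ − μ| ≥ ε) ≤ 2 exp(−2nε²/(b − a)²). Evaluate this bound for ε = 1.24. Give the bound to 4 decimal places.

0.0071

Exponent: 2nε²/(b − a)² = 2·251·1.24² / 11.7² = 5.63865.
Bound = 2·exp(−5.63865) = 0.00712.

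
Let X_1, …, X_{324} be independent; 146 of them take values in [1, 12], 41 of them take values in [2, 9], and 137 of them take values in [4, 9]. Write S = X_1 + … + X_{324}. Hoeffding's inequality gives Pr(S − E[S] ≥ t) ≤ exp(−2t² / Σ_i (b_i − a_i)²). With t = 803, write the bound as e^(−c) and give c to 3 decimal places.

55.828

Σ(b_i − a_i)² = 146·11² + 41·7² + 137·5² = 23100.
c = 2t² / 23100 = 2·803² / 23100 = 55.8276.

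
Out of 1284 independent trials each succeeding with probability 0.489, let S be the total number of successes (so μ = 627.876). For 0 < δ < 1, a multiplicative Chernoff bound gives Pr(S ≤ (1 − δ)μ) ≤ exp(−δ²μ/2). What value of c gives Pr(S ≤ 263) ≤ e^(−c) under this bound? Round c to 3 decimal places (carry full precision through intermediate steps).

106.020

Write 263 = (1 − δ)μ, so δ = 1 − 263/627.876 = 0.5811275…
Then the exponent is δ²μ/2 = (μ − 263)²/(2μ) = 106.019736.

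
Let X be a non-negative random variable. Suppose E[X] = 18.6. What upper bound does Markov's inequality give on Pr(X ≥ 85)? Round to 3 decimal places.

Markov's inequality: for a non-negative random variable, Pr(X ≥ a) ≤ E[X]/a.
Here E[X] = 18.6 and a = 85, so the bound is 18.6/85 = 0.2188.

0.219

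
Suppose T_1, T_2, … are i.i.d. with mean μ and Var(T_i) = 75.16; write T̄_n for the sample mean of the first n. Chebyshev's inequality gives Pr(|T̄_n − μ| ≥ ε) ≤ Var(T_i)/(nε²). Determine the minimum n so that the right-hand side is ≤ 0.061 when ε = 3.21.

Require 75.16/(n·3.21²) ≤ 0.061, i.e. n ≥ 75.16/(0.061·3.21²) = 119.577.
The smallest integer n is 120.

120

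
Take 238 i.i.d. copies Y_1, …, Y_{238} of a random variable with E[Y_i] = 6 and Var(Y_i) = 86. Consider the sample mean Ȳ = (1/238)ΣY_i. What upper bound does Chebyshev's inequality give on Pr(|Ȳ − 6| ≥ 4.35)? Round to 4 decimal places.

0.0191

Var(Ȳ) = Var(Y_i)/n = 86/238 = 0.36134.
Chebyshev: Pr(|Ȳ − 6| ≥ 4.35) ≤ Var(Ȳ)/(4.35)² = 86/(238·4.35²) = 0.0191.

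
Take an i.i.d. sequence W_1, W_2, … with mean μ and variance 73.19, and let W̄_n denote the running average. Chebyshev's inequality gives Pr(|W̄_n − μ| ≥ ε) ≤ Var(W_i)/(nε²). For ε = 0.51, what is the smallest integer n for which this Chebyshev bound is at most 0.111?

2536

Require 73.19/(n·0.51²) ≤ 0.111, i.e. n ≥ 73.19/(0.111·0.51²) = 2535.061.
The smallest integer n is 2536.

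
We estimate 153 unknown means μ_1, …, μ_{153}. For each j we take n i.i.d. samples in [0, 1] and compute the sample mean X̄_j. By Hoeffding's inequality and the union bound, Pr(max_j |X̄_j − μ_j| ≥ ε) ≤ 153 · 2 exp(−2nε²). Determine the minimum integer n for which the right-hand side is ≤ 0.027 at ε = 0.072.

901

Need 2·153·exp(−2nε²) ≤ 0.027, i.e. exp(−2nε²) ≤ 0.027/306.
So 2nε² ≥ ln(306/0.027) = 9.335504.
Hence n ≥ 9.335504/(2·0.072²) = 900.415.
The smallest integer n is 901.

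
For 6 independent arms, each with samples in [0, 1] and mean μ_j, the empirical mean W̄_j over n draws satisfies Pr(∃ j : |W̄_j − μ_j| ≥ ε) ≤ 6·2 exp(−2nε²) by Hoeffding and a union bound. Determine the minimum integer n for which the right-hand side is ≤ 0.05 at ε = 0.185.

81

Need 2·6·exp(−2nε²) ≤ 0.05, i.e. exp(−2nε²) ≤ 0.05/12.
So 2nε² ≥ ln(12/0.05) = 5.480639.
Hence n ≥ 5.480639/(2·0.185²) = 80.068.
The smallest integer n is 81.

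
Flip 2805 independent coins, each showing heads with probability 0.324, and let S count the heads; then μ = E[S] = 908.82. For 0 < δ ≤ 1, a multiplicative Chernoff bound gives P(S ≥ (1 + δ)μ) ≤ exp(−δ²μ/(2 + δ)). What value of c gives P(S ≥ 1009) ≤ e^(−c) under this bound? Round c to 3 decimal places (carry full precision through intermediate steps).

Write 1009 = (1 + δ)μ, so δ = 1009/908.82 − 1 = 0.1102308…
Then the exponent is δ²μ/(2 + δ) = (1009 − μ)² / (μ·(2 + δ)) = 5.233042.

5.233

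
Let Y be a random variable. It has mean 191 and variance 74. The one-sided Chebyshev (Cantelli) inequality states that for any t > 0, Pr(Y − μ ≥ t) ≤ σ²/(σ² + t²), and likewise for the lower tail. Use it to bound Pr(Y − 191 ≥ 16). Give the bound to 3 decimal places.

Here σ² = 74 and t = 16, so σ² + t² = 330.
Cantelli's bound: 74/330 = 0.2242.

0.224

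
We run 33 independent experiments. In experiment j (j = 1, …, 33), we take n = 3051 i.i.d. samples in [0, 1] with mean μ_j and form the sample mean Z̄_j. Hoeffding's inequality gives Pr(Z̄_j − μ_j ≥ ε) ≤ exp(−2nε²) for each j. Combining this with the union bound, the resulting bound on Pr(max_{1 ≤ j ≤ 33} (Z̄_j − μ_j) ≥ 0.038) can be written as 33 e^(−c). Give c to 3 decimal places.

Union bound over the 33 events: Pr(max_{1 ≤ j ≤ 33} (Z̄_j − μ_j) ≥ 0.038) ≤ 33·exp(−2nε²) = 33 exp(−2·3051·0.038²).
So c = 2·3051·0.038² = 8.8113.

8.811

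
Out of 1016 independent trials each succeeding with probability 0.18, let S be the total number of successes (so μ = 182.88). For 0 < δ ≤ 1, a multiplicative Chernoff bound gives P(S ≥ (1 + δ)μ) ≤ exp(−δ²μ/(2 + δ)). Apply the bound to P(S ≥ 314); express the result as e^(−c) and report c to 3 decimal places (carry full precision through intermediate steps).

Write 314 = (1 + δ)μ, so δ = 314/182.88 − 1 = 0.7169729…
Then the exponent is δ²μ/(2 + δ) = (314 − μ)² / (μ·(2 + δ)) = 34.600818.

34.601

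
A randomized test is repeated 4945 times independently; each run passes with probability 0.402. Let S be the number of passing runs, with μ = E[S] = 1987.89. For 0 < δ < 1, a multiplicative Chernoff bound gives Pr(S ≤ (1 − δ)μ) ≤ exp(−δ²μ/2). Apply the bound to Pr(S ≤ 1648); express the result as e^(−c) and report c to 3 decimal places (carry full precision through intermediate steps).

29.057

Write 1648 = (1 − δ)μ, so δ = 1 − 1648/1987.89 = 0.1709803…
Then the exponent is δ²μ/2 = (μ − 1648)²/(2μ) = 29.057245.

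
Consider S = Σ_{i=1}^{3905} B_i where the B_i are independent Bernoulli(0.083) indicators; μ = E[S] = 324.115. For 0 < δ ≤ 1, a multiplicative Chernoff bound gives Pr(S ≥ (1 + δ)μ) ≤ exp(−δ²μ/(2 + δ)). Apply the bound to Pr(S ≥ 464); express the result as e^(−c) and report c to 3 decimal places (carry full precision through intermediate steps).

Write 464 = (1 + δ)μ, so δ = 464/324.115 − 1 = 0.4315906…
Then the exponent is δ²μ/(2 + δ) = (464 − μ)² / (μ·(2 + δ)) = 24.828627.

24.829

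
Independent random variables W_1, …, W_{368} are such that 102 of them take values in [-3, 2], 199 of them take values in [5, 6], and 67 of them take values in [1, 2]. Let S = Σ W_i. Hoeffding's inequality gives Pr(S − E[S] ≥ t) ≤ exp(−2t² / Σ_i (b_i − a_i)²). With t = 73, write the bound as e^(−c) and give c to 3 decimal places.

3.785

Σ(b_i − a_i)² = 102·5² + 199·1² + 67·1² = 2816.
c = 2t² / 2816 = 2·73² / 2816 = 3.7848.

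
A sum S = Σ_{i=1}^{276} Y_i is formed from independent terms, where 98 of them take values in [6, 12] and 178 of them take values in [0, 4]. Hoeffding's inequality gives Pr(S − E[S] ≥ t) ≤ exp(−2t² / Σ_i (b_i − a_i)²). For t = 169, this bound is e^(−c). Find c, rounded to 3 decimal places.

Σ(b_i − a_i)² = 98·6² + 178·4² = 6376.
c = 2t² / 6376 = 2·169² / 6376 = 8.9589.

8.959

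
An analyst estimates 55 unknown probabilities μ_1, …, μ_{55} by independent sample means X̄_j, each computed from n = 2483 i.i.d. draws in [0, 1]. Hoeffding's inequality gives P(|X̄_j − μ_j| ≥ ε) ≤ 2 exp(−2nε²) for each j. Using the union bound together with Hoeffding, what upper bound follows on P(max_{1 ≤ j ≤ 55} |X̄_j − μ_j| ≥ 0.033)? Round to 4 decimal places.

0.4929

Per-experiment Hoeffding bound: 2·exp(−2·2483·0.033²) = 2·exp(−5.40797) = 0.0089614.
Union bound over 55 events: 55·0.0089614 = 0.49288.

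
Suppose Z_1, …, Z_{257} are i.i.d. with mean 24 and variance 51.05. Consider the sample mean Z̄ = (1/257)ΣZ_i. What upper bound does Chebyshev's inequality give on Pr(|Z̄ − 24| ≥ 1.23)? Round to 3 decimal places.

0.131

Var(Z̄) = Var(Z_i)/n = 51.05/257 = 0.19864.
Chebyshev: Pr(|Z̄ − 24| ≥ 1.23) ≤ Var(Z̄)/(1.23)² = 51.05/(257·1.23²) = 0.1313.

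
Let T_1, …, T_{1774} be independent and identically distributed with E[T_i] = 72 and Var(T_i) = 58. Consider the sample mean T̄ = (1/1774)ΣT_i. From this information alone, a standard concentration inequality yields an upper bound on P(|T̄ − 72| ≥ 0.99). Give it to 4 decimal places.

0.0334

With mean and variance of each term known, Chebyshev's inequality bounds the deviation of the sum (or sample mean).
Var(T̄) = Var(T_i)/n = 58/1774 = 0.032694.
Chebyshev: P(|T̄ − 72| ≥ 0.99) ≤ Var(T̄)/(0.99)² = 58/(1774·0.99²) = 0.0334.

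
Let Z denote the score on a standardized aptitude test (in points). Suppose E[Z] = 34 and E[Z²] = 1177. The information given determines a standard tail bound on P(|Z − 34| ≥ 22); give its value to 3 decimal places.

0.043

The first two moments determine the variance, so Chebyshev's inequality is the sharpest standard bound available.
Var(Z) = E[Z²] − (E[Z])² = 1177 − 1156 = 21.
Chebyshev's inequality: P(|Z − μ| ≥ t) ≤ Var(Z)/t² = 21/484 = 0.0434.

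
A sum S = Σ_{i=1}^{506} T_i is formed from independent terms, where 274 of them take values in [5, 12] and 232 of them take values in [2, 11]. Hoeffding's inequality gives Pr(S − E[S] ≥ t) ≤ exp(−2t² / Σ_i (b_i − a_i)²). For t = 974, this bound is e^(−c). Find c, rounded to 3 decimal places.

58.891

Σ(b_i − a_i)² = 274·7² + 232·9² = 32218.
c = 2t² / 32218 = 2·974² / 32218 = 58.8911.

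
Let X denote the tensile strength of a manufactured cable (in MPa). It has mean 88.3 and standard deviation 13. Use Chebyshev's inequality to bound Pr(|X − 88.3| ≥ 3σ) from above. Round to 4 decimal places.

0.1111

Chebyshev: Pr(|X − μ| ≥ t) ≤ Var(X)/t².
Var(X) = σ² = 13² = 169.
t = 3·13 = 39.
Bound = 169 / 1521 = 0.1111.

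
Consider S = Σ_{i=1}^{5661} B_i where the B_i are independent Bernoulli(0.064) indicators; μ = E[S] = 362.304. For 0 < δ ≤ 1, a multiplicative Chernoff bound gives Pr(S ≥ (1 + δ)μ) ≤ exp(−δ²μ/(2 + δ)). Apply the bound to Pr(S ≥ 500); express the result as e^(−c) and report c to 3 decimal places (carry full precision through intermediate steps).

Write 500 = (1 + δ)μ, so δ = 500/362.304 − 1 = 0.3800565…
Then the exponent is δ²μ/(2 + δ) = (500 − μ)² / (μ·(2 + δ)) = 21.987824.

21.988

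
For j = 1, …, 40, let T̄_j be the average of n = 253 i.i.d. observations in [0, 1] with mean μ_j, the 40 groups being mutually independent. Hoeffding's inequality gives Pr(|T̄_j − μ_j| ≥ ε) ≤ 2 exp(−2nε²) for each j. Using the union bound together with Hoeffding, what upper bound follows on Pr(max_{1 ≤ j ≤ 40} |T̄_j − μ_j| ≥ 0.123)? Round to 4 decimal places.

Per-experiment Hoeffding bound: 2·exp(−2·253·0.123²) = 2·exp(−7.65527) = 0.00094708.
Union bound over 40 events: 40·0.00094708 = 0.03788.

0.0379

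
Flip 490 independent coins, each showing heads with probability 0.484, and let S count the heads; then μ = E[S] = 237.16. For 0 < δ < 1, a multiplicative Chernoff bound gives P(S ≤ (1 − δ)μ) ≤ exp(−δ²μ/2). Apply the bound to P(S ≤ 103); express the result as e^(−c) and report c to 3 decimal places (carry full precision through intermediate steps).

Write 103 = (1 − δ)μ, so δ = 1 − 103/237.16 = 0.565694…
Then the exponent is δ²μ/2 = (μ − 103)²/(2μ) = 37.946757.

37.947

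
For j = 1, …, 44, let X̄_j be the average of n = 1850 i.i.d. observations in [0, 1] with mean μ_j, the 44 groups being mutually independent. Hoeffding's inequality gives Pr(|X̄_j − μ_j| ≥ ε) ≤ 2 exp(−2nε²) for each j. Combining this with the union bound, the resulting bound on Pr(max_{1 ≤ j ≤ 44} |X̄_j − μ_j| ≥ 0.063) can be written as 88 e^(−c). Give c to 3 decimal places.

Union bound over the 44 events: Pr(max_{1 ≤ j ≤ 44} |X̄_j − μ_j| ≥ 0.063) ≤ 44·2·exp(−2nε²) = 88 exp(−2·1850·0.063²).
So c = 2·1850·0.063² = 14.6853.

14.685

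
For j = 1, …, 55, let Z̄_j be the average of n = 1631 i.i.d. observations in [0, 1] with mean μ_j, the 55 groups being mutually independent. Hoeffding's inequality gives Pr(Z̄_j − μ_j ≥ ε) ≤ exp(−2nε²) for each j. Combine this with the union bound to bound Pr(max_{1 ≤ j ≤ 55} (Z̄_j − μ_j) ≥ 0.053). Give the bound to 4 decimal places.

0.0058

Per-experiment Hoeffding bound: exp(−2·1631·0.053²) = exp(−9.16296) = 0.00010485.
Union bound over 55 events: 55·0.00010485 = 0.00577.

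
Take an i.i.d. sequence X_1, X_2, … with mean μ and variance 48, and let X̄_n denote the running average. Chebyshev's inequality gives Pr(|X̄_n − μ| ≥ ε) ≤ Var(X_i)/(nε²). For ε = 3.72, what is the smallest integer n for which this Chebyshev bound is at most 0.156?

23

Require 48/(n·3.72²) ≤ 0.156, i.e. n ≥ 48/(0.156·3.72²) = 22.235.
The smallest integer n is 23.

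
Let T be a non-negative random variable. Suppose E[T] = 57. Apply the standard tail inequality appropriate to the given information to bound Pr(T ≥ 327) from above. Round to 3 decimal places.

0.174

Only the mean of a non-negative variable is known, so Markov's inequality is the applicable tail bound.
Markov's inequality: for a non-negative random variable, Pr(T ≥ a) ≤ E[T]/a.
Here E[T] = 57 and a = 327, so the bound is 57/327 = 0.1743.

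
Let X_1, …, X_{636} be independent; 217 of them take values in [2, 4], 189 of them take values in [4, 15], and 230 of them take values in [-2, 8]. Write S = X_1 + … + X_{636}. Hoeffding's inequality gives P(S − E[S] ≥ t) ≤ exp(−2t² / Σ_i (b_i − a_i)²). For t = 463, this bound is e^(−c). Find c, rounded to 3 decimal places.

Σ(b_i − a_i)² = 217·2² + 189·11² + 230·10² = 46737.
c = 2t² / 46737 = 2·463² / 46737 = 9.1734.

9.173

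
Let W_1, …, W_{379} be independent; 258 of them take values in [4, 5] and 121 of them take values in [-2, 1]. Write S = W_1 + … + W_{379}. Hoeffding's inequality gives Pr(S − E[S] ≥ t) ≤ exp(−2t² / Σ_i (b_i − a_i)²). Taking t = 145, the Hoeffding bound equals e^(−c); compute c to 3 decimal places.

Σ(b_i − a_i)² = 258·1² + 121·3² = 1347.
c = 2t² / 1347 = 2·145² / 1347 = 31.2175.

31.218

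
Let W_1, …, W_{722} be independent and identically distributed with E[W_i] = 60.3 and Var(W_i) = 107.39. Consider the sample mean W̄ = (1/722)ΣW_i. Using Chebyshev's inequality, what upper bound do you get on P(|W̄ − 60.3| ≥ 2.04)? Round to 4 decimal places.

0.0357

Var(W̄) = Var(W_i)/n = 107.39/722 = 0.14874.
Chebyshev: P(|W̄ − 60.3| ≥ 2.04) ≤ Var(W̄)/(2.04)² = 107.39/(722·2.04²) = 0.0357.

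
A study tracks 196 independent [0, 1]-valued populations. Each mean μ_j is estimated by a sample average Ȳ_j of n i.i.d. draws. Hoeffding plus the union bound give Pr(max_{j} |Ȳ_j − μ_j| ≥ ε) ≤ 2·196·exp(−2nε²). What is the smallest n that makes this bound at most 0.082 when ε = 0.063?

Need 2·196·exp(−2nε²) ≤ 0.082, i.e. exp(−2nε²) ≤ 0.082/392.
So 2nε² ≥ ln(392/0.082) = 8.472298.
Hence n ≥ 8.472298/(2·0.063²) = 1067.309.
The smallest integer n is 1068.

1068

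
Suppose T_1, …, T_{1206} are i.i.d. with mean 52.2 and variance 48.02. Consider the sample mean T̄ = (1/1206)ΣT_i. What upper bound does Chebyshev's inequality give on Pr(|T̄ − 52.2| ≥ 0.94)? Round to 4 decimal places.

Var(T̄) = Var(T_i)/n = 48.02/1206 = 0.039818.
Chebyshev: Pr(|T̄ − 52.2| ≥ 0.94) ≤ Var(T̄)/(0.94)² = 48.02/(1206·0.94²) = 0.0451.

0.0451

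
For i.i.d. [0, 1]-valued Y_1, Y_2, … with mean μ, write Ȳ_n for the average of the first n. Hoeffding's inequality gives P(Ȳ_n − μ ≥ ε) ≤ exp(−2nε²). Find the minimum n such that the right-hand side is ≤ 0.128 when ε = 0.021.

Require exp(−2nε²) ≤ 0.128, i.e. 2nε² ≥ ln(1/0.128) = 2.055725.
So n ≥ 2.055725 / (2·0.021²) = 2330.754.
The smallest integer n is 2331.

2331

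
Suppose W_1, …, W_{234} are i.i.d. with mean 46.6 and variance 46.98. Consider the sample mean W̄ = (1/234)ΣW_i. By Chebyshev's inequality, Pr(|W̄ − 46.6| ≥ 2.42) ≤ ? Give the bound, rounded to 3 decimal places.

0.034

Var(W̄) = Var(W_i)/n = 46.98/234 = 0.20077.
Chebyshev: Pr(|W̄ − 46.6| ≥ 2.42) ≤ Var(W̄)/(2.42)² = 46.98/(234·2.42²) = 0.0343.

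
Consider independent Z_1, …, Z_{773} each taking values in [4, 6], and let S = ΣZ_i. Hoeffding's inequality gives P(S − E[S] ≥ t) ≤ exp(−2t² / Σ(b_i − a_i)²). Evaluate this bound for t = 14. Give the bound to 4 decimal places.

Σ(b_i − a_i)² = 773·(2)² = 3092.
Exponent = 2·14²/3092 = 0.1268.
Bound = exp(−0.1268) = 0.88093.

0.8809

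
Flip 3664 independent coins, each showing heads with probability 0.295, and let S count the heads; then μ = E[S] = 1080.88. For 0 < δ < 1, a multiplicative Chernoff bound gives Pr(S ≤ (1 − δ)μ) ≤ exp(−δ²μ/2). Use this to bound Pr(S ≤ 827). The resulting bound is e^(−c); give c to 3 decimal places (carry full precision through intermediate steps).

Write 827 = (1 − δ)μ, so δ = 1 − 827/1080.88 = 0.2348827…
Then the exponent is δ²μ/2 = (μ − 827)²/(2μ) = 29.816008.

29.816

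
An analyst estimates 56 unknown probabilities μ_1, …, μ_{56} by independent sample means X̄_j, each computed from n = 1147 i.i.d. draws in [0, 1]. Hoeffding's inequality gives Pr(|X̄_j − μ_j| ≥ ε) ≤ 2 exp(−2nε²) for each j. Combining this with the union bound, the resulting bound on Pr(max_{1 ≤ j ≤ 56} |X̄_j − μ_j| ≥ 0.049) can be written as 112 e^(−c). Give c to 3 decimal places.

5.508

Union bound over the 56 events: Pr(max_{1 ≤ j ≤ 56} |X̄_j − μ_j| ≥ 0.049) ≤ 56·2·exp(−2nε²) = 112 exp(−2·1147·0.049²).
So c = 2·1147·0.049² = 5.5079.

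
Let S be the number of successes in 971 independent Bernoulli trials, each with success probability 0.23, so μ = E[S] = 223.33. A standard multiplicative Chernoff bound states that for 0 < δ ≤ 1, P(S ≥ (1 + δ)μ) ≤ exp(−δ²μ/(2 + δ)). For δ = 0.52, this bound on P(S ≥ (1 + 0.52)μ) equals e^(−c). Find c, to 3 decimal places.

c = δ²μ/(2 + δ) = 0.52²·223.33/(2 + 0.52) = 23.9637.

23.964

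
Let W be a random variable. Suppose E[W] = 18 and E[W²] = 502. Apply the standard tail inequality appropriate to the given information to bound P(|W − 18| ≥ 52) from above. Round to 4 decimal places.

The first two moments determine the variance, so Chebyshev's inequality is the sharpest standard bound available.
Var(W) = E[W²] − (E[W])² = 502 − 324 = 178.
Chebyshev's inequality: P(|W − μ| ≥ t) ≤ Var(W)/t² = 178/2704 = 0.0658.

0.0658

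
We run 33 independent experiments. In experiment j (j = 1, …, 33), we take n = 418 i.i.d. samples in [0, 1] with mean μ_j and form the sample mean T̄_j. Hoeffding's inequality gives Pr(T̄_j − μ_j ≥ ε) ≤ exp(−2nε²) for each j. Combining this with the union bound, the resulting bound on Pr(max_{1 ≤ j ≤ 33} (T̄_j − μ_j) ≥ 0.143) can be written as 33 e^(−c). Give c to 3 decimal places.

Union bound over the 33 events: Pr(max_{1 ≤ j ≤ 33} (T̄_j − μ_j) ≥ 0.143) ≤ 33·exp(−2nε²) = 33 exp(−2·418·0.143²).
So c = 2·418·0.143² = 17.0954.

17.095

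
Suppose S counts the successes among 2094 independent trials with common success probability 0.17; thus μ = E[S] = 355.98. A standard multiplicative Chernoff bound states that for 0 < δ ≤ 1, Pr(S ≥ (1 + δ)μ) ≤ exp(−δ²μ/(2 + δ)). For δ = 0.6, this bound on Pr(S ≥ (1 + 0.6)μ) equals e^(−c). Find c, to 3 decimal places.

49.290

c = δ²μ/(2 + δ) = 0.6²·355.98/(2 + 0.6) = 49.2895.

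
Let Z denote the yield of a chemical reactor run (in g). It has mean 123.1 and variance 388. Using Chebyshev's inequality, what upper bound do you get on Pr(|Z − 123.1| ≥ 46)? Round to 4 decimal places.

0.1834

Chebyshev: Pr(|Z − μ| ≥ t) ≤ Var(Z)/t².
Bound = 388 / 2116 = 0.1834.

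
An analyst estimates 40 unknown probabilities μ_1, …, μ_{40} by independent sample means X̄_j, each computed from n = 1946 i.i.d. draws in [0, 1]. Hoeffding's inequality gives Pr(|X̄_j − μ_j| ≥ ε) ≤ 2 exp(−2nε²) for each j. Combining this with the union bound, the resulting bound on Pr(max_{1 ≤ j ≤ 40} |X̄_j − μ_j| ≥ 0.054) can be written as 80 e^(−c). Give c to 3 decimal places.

11.349

Union bound over the 40 events: Pr(max_{1 ≤ j ≤ 40} |X̄_j − μ_j| ≥ 0.054) ≤ 40·2·exp(−2nε²) = 80 exp(−2·1946·0.054²).
So c = 2·1946·0.054² = 11.3491.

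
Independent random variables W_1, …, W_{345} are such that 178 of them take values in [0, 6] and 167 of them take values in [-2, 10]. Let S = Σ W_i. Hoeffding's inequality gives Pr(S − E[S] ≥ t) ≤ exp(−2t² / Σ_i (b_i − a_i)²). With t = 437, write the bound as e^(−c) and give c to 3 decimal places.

Σ(b_i − a_i)² = 178·6² + 167·12² = 30456.
c = 2t² / 30456 = 2·437² / 30456 = 12.5406.

12.541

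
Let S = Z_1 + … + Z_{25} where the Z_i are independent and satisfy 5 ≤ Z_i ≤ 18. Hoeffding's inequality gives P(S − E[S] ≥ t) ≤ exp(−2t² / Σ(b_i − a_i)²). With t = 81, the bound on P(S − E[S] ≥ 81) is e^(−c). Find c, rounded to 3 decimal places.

3.106

Σ(b_i − a_i)² = 25·(13)² = 4225.
c = 2t²/4225 = 2·81²/4225 = 3.1058.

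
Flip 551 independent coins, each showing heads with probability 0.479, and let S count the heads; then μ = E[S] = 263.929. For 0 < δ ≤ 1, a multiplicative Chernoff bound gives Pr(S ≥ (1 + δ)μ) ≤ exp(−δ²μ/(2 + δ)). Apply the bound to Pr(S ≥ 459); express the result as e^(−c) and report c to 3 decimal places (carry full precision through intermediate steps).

Write 459 = (1 + δ)μ, so δ = 459/263.929 − 1 = 0.7391041…
Then the exponent is δ²μ/(2 + δ) = (459 − μ)² / (μ·(2 + δ)) = 52.636836.

52.637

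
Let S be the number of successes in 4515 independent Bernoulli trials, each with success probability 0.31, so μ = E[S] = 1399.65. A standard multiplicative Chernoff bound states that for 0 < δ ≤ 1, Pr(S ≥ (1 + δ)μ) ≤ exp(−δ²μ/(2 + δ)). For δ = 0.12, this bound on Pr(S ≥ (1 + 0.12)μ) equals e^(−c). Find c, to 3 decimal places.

9.507

c = δ²μ/(2 + δ) = 0.12²·1399.65/(2 + 0.12) = 9.5071.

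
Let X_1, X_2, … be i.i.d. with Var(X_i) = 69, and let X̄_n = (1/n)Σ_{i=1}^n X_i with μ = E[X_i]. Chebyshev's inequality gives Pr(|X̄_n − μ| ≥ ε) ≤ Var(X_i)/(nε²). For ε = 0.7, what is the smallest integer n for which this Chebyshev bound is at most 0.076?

Require 69/(n·0.7²) ≤ 0.076, i.e. n ≥ 69/(0.076·0.7²) = 1852.846.
The smallest integer n is 1853.

1853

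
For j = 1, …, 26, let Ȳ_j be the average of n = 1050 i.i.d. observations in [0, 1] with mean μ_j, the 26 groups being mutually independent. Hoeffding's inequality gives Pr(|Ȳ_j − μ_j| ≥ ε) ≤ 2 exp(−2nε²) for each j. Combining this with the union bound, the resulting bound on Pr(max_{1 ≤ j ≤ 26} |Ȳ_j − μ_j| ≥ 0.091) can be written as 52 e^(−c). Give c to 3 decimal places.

17.390

Union bound over the 26 events: Pr(max_{1 ≤ j ≤ 26} |Ȳ_j − μ_j| ≥ 0.091) ≤ 26·2·exp(−2nε²) = 52 exp(−2·1050·0.091²).
So c = 2·1050·0.091² = 17.3901.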